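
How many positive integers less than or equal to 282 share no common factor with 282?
92

282 = 2 × 3 × 47
φ(n) = n × ∏(1 - 1/p) for each prime p dividing n
φ(282) = 282 × (1 - 1/2) × (1 - 1/3) × (1 - 1/47) = 92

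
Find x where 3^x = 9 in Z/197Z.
2

Baby-step giant-step with step n = ⌈√197⌉ = 15.
Baby steps 3^j mod 197 (j:value) for j=0..14: 0:1, 1:3, 2:9, 3:27, 4:81, 5:46, 6:138, 7:20, 8:60, 9:180, 10:146, 11:44, 12:132, 13:2, 14:6.
h = 9 is already in the table at j=2, so x = 2.
Check: 3^2 ≡ 9 (mod 197).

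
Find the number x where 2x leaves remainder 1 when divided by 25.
13

gcd(2, 25) = 1, so the inverse exists.
Extended Euclidean algorithm on (25, 2):
25 = 12 × 2 + 1  ⟹  1 = (1)·25 + (-12)·2
So (-12)·2 ≡ 1 (mod 25), i.e. 2^(-1) ≡ -12 ≡ 13 (mod 25).
Check: 2 × 13 = 26 ≡ 1 (mod 25)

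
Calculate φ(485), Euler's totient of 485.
384

485 = 5 × 97
φ(n) = n × ∏(1 - 1/p) for each prime p dividing n
φ(485) = 485 × (1 - 1/5) × (1 - 1/97) = 384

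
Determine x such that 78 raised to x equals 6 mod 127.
11

Baby-step giant-step with step n = ⌈√127⌉ = 12.
Baby steps 78^j mod 127 (j:value) for j=0..11: 0:1, 1:78, 2:115, 3:80, 4:17, 5:56, 6:50, 7:90, 8:35, 9:63, 10:88, 11:6.
h = 6 is already in the table at j=11, so x = 11.
Check: 78^11 ≡ 6 (mod 127).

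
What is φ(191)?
190

191 = 191
φ(n) = n × ∏(1 - 1/p) for each prime p dividing n
φ(191) = 191 × (1 - 1/191) = 190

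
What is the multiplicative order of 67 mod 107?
106

107 is prime, so ord(67) divides φ(107) = 106.
Divisors of 106: 1, 2, 53, 106.
Repeated squaring: 67^1 ≡ 67, 67^2 ≡ 102, 67^4 ≡ 25, 67^8 ≡ 90, 67^16 ≡ 75, 67^32 ≡ 61, 67^64 ≡ 83 (mod 107).
Test 67^d mod 107 for each divisor d in increasing order:
67^1 ≡ 67
67^2 ≡ 102
67^53 = 67^32·67^16·67^4·67^1 ≡ 106
67^106 = 67^64·67^32·67^8·67^2 ≡ 1  ← first divisor giving 1
The order is 106.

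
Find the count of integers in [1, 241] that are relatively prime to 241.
240

241 = 241
φ(n) = n × ∏(1 - 1/p) for each prime p dividing n
φ(241) = 241 × (1 - 1/241) = 240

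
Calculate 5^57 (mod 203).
34

Repeated squaring. Binary of 57 = 111001.
5^1 ≡ 5 (mod 203); 5^2 ≡ 25 (mod 203); 5^4 ≡ 16 (mod 203); 5^8 ≡ 53 (mod 203); 5^16 ≡ 170 (mod 203); 5^32 ≡ 74 (mod 203)
5^57 = 5^1 × 5^8 × 5^16 × 5^32 ≡ 34 (mod 203)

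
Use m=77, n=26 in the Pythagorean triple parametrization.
(5253, 4004, 6605)

Euclid's formula: a = m² - n², b = 2mn, c = m² + n²
m = 77, n = 26
a = 77² - 26² = 5929 - 676 = 5253
b = 2 × 77 × 26 = 4004
c = 77² + 26² = 5929 + 676 = 6605
Verification: 5253² + 4004² = 27594009 + 16032016 = 43626025 = 6605² ✓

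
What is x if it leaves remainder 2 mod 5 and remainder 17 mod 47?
17

Using Chinese Remainder Theorem:
M = 5 × 47 = 235
M1 = 47, M2 = 5
y1 = 47^(-1) mod 5 = 3
y2 = 5^(-1) mod 47 = 19
x = (2×47×3 + 17×5×19) mod 235 = 17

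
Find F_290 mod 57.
1

Matrix identity: Q^n = [[F_(n+1), F_n], [F_n, F_(n-1)]] with Q = [[1,1],[1,0]].
n = 290 = 100100010₂. Square-and-multiply, entries mod 57:
Q^1 = [[1,1],[1,0]]
Q^2 = (Q^1)² = [[2,1],[1,1]]
Q^4 = (Q^2)² = [[5,3],[3,2]]
Q^9 = (Q^4)²·Q = [[55,34],[34,21]]
Q^18 = (Q^9)² = [[20,19],[19,1]]
Q^36 = (Q^18)² = [[20,0],[0,20]]
Q^72 = (Q^36)² = [[1,0],[0,1]]
Q^145 = (Q^72)²·Q = [[1,1],[1,0]]
Q^290 = (Q^145)² = [[2,1],[1,1]]
F_290 mod 57 = Q^290[0][1] = 1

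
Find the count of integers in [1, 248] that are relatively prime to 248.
120

248 = 2^3 × 31
φ(n) = n × ∏(1 - 1/p) for each prime p dividing n
φ(248) = 248 × (1 - 1/2) × (1 - 1/31) = 120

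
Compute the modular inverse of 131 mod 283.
229

gcd(131, 283) = 1, so the inverse exists.
Extended Euclidean algorithm on (283, 131):
283 = 2 × 131 + 21  ⟹  21 = (1)·283 + (-2)·131
131 = 6 × 21 + 5  ⟹  5 = (-6)·283 + (13)·131
21 = 4 × 5 + 1  ⟹  1 = (25)·283 + (-54)·131
So (-54)·131 ≡ 1 (mod 283), i.e. 131^(-1) ≡ -54 ≡ 229 (mod 283).
Check: 131 × 229 = 29999 ≡ 1 (mod 283)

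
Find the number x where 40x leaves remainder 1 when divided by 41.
40

gcd(40, 41) = 1, so the inverse exists.
Extended Euclidean algorithm on (41, 40):
41 = 1 × 40 + 1  ⟹  1 = (1)·41 + (-1)·40
So (-1)·40 ≡ 1 (mod 41), i.e. 40^(-1) ≡ -1 ≡ 40 (mod 41).
Check: 40 × 40 = 1600 ≡ 1 (mod 41)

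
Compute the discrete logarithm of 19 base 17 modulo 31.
22

Baby-step giant-step with step n = ⌈√31⌉ = 6.
Baby steps 17^j mod 31 (j:value) for j=0..5: 0:1, 1:17, 2:10, 3:15, 4:7, 5:26.
Giant-step multiplier: 17^(-6) ≡ 17^(30-6) = 17^24 ≡ 4 (mod 31).
Giant steps γ_i = 19·4^i mod 31: γ_0=19, γ_1=14, γ_2=25, γ_3=7 (in table at j=4).
x = i·n + j = 3·6 + 4 = 22.
Check: 17^22 ≡ 19 (mod 31).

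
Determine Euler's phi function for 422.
210

422 = 2 × 211
φ(n) = n × ∏(1 - 1/p) for each prime p dividing n
φ(422) = 422 × (1 - 1/2) × (1 - 1/211) = 210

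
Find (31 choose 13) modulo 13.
2

Using Lucas' theorem:
Write n=31 and k=13 in base 13:
n in base 13: [2, 5]
k in base 13: [1, 0]
C(31,13) mod 13 = ∏ C(n_i, k_i) mod 13
Digit binomials (mod 13): C(2,1) = 2; C(5,0) = 1
Product: 2 × 1 = 2 ≡ 2 (mod 13)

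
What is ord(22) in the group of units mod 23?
2

23 is prime, so ord(22) divides φ(23) = 22.
Divisors of 22: 1, 2, 11, 22.
Repeated squaring: 22^1 ≡ 22, 22^2 ≡ 1, 22^4 ≡ 1, 22^8 ≡ 1, 22^16 ≡ 1 (mod 23).
Test 22^d mod 23 for each divisor d in increasing order:
22^1 ≡ 22
22^2 ≡ 1  ← first divisor giving 1
The order is 2.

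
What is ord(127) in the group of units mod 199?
198

199 is prime, so ord(127) divides φ(199) = 198.
Divisors of 198: 1, 2, 3, 6, 9, 11, 18, 22, 33, 66, 99, 198.
Repeated squaring: 127^1 ≡ 127, 127^2 ≡ 10, 127^4 ≡ 100, 127^8 ≡ 50, 127^16 ≡ 112, 127^32 ≡ 7, 127^64 ≡ 49, 127^128 ≡ 13 (mod 199).
Test 127^d mod 199 for each divisor d in increasing order:
127^1 ≡ 127
127^2 ≡ 10
127^3 = 127^2·127^1 ≡ 76
127^6 = 127^4·127^2 ≡ 5
127^9 = 127^8·127^1 ≡ 181
127^11 = 127^8·127^2·127^1 ≡ 19
127^18 = 127^16·127^2 ≡ 125
127^22 = 127^16·127^4·127^2 ≡ 162
127^33 = 127^32·127^1 ≡ 93
127^66 = 127^64·127^2 ≡ 92
127^99 = 127^64·127^32·127^2·127^1 ≡ 198
127^198 = 127^128·127^64·127^4·127^2 ≡ 1  ← first divisor giving 1
The order is 198.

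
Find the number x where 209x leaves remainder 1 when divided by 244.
237

gcd(209, 244) = 1, so the inverse exists.
Extended Euclidean algorithm on (244, 209):
244 = 1 × 209 + 35  ⟹  35 = (1)·244 + (-1)·209
209 = 5 × 35 + 34  ⟹  34 = (-5)·244 + (6)·209
35 = 1 × 34 + 1  ⟹  1 = (6)·244 + (-7)·209
So (-7)·209 ≡ 1 (mod 244), i.e. 209^(-1) ≡ -7 ≡ 237 (mod 244).
Check: 209 × 237 = 49533 ≡ 1 (mod 244)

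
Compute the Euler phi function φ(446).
222

446 = 2 × 223
φ(n) = n × ∏(1 - 1/p) for each prime p dividing n
φ(446) = 446 × (1 - 1/2) × (1 - 1/223) = 222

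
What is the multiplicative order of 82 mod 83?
2

83 is prime, so ord(82) divides φ(83) = 82.
Divisors of 82: 1, 2, 41, 82.
Repeated squaring: 82^1 ≡ 82, 82^2 ≡ 1, 82^4 ≡ 1, 82^8 ≡ 1, 82^16 ≡ 1, 82^32 ≡ 1, 82^64 ≡ 1 (mod 83).
Test 82^d mod 83 for each divisor d in increasing order:
82^1 ≡ 82
82^2 ≡ 1  ← first divisor giving 1
The order is 2.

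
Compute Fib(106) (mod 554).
415

Matrix identity: Q^n = [[F_(n+1), F_n], [F_n, F_(n-1)]] with Q = [[1,1],[1,0]].
n = 106 = 1101010₂. Square-and-multiply, entries mod 554:
Q^1 = [[1,1],[1,0]]
Q^3 = (Q^1)²·Q = [[3,2],[2,1]]
Q^6 = (Q^3)² = [[13,8],[8,5]]
Q^13 = (Q^6)²·Q = [[377,233],[233,144]]
Q^26 = (Q^13)² = [[302,67],[67,235]]
Q^53 = (Q^26)²·Q = [[374,405],[405,523]]
Q^106 = (Q^53)² = [[309,415],[415,448]]
F_106 mod 554 = Q^106[0][1] = 415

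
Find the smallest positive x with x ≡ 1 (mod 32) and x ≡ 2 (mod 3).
65

Using Chinese Remainder Theorem:
M = 32 × 3 = 96
M1 = 3, M2 = 32
y1 = 3^(-1) mod 32 = 11
y2 = 32^(-1) mod 3 = 2
x = (1×3×11 + 2×32×2) mod 96 = 65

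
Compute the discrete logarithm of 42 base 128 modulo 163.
25

Baby-step giant-step with step n = ⌈√163⌉ = 13.
Baby steps 128^j mod 163 (j:value) for j=0..12: 0:1, 1:128, 2:84, 3:157, 4:47, 5:148, 6:36, 7:44, 8:90, 9:110, 10:62, 11:112, 12:155.
Giant-step multiplier: 128^(-13) ≡ 128^(162-13) = 128^149 ≡ 124 (mod 163).
Giant steps γ_i = 42·124^i mod 163: γ_0=42, γ_1=155 (in table at j=12).
x = i·n + j = 1·13 + 12 = 25.
Check: 128^25 ≡ 42 (mod 163).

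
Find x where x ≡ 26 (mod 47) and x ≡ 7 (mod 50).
1107

Using Chinese Remainder Theorem:
M = 47 × 50 = 2350
M1 = 50, M2 = 47
y1 = 50^(-1) mod 47 = 16
y2 = 47^(-1) mod 50 = 33
x = (26×50×16 + 7×47×33) mod 2350 = 1107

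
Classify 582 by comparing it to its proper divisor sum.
abundant

Proper divisors of 582: sum = 1 + 2 + 3 + 6 + 97 + 194 + 291 = 594
Since 594 > 582, 582 is abundant.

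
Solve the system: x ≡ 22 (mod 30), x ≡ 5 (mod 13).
382

Using Chinese Remainder Theorem:
M = 30 × 13 = 390
M1 = 13, M2 = 30
y1 = 13^(-1) mod 30 = 7
y2 = 30^(-1) mod 13 = 10
x = (22×13×7 + 5×30×10) mod 390 = 382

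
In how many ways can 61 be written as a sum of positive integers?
1121505

p(n) counts ways to write n as a sum of positive integers (order ignored).
Euler's pentagonal recurrence: p(k) = p(k-1) + p(k-2) - p(k-5) - p(k-7) + p(k-12) + p(k-15) - ... (offsets j(3j∓1)/2, signs ++--, p(0)=1, p(<0)=0).
DP table for k = 0..60: p(0)=1, p(1)=1, p(2)=2, p(3)=3, p(4)=5, p(5)=7, p(6)=11, p(7)=15, p(8)=22, p(9)=30, p(10)=42, p(11)=56, p(12)=77, p(13)=101, p(14)=135, p(15)=176, p(16)=231, p(17)=297, p(18)=385, p(19)=490, p(20)=627, p(21)=792, p(22)=1002, p(23)=1255, p(24)=1575, p(25)=1958, p(26)=2436, p(27)=3010, p(28)=3718, p(29)=4565, p(30)=5604, p(31)=6842, p(32)=8349, p(33)=10143, p(34)=12310, p(35)=14883, p(36)=17977, p(37)=21637, p(38)=26015, p(39)=31185, p(40)=37338, p(41)=44583, p(42)=53174, p(43)=63261, p(44)=75175, p(45)=89134, p(46)=105558, p(47)=124754, p(48)=147273, p(49)=173525, p(50)=204226, p(51)=239943, p(52)=281589, p(53)=329931, p(54)=386155, p(55)=451276, p(56)=526823, p(57)=614154, p(58)=715220, p(59)=831820, p(60)=966467.
Final step: p(61) = p(60) + p(59) - p(56) - p(54) + p(49) + p(46) - p(39) - p(35) + p(26) + p(21) - p(10) - p(4)
= 966467 + 831820 - 526823 - 386155 + 173525 + 105558 - 31185 - 14883 + 2436 + 792 - 42 - 5
= 1121505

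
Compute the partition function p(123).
2552338241

p(n) counts ways to write n as a sum of positive integers (order ignored).
Euler's pentagonal recurrence: p(k) = p(k-1) + p(k-2) - p(k-5) - p(k-7) + p(k-12) + p(k-15) - ... (offsets j(3j∓1)/2, signs ++--, p(0)=1, p(<0)=0).
DP table for k = 0..122: p(0)=1, p(1)=1, p(2)=2, p(3)=3, p(4)=5, p(5)=7, p(6)=11, p(7)=15, p(8)=22, p(9)=30, p(10)=42, p(11)=56, p(12)=77, p(13)=101, p(14)=135, p(15)=176, p(16)=231, p(17)=297, p(18)=385, p(19)=490, p(20)=627, p(21)=792, p(22)=1002, p(23)=1255, p(24)=1575, p(25)=1958, p(26)=2436, p(27)=3010, p(28)=3718, p(29)=4565, p(30)=5604, p(31)=6842, p(32)=8349, p(33)=10143, p(34)=12310, p(35)=14883, p(36)=17977, p(37)=21637, p(38)=26015, p(39)=31185, p(40)=37338, p(41)=44583, p(42)=53174, p(43)=63261, p(44)=75175, p(45)=89134, p(46)=105558, p(47)=124754, p(48)=147273, p(49)=173525, p(50)=204226, p(51)=239943, p(52)=281589, p(53)=329931, p(54)=386155, p(55)=451276, p(56)=526823, p(57)=614154, p(58)=715220, p(59)=831820, p(60)=966467, p(61)=1121505, p(62)=1300156, p(63)=1505499, p(64)=1741630, p(65)=2012558, p(66)=2323520, p(67)=2679689, p(68)=3087735, p(69)=3554345, p(70)=4087968, p(71)=4697205, p(72)=5392783, p(73)=6185689, p(74)=7089500, p(75)=8118264, p(76)=9289091, p(77)=10619863, p(78)=12132164, p(79)=13848650, p(80)=15796476, p(81)=18004327, p(82)=20506255, p(83)=23338469, p(84)=26543660, p(85)=30167357, p(86)=34262962, p(87)=38887673, p(88)=44108109, p(89)=49995925, p(90)=56634173, p(91)=64112359, p(92)=72533807, p(93)=82010177, p(94)=92669720, p(95)=104651419, p(96)=118114304, p(97)=133230930, p(98)=150198136, p(99)=169229875, p(100)=190569292, p(101)=214481126, p(102)=241265379, p(103)=271248950, p(104)=304801365, p(105)=342325709, p(106)=384276336, p(107)=431149389, p(108)=483502844, p(109)=541946240, p(110)=607163746, p(111)=679903203, p(112)=761002156, p(113)=851376628, p(114)=952050665, p(115)=1064144451, p(116)=1188908248, p(117)=1327710076, p(118)=1482074143, p(119)=1653668665, p(120)=1844349560, p(121)=2056148051, p(122)=2291320912.
Final step: p(123) = p(122) + p(121) - p(118) - p(116) + p(111) + p(108) - p(101) - p(97) + p(88) + p(83) - p(72) - p(66) + p(53) + p(46) - p(31) - p(23) + p(6)
= 2291320912 + 2056148051 - 1482074143 - 1188908248 + 679903203 + 483502844 - 214481126 - 133230930 + 44108109 + 23338469 - 5392783 - 2323520 + 329931 + 105558 - 6842 - 1255 + 11
= 2552338241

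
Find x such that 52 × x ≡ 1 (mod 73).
66

gcd(52, 73) = 1, so the inverse exists.
Extended Euclidean algorithm on (73, 52):
73 = 1 × 52 + 21  ⟹  21 = (1)·73 + (-1)·52
52 = 2 × 21 + 10  ⟹  10 = (-2)·73 + (3)·52
21 = 2 × 10 + 1  ⟹  1 = (5)·73 + (-7)·52
So (-7)·52 ≡ 1 (mod 73), i.e. 52^(-1) ≡ -7 ≡ 66 (mod 73).
Check: 52 × 66 = 3432 ≡ 1 (mod 73)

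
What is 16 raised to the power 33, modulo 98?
64

Repeated squaring. Binary of 33 = 100001.
16^1 ≡ 16 (mod 98); 16^2 ≡ 60 (mod 98); 16^4 ≡ 72 (mod 98); 16^8 ≡ 88 (mod 98); 16^16 ≡ 2 (mod 98); 16^32 ≡ 4 (mod 98)
16^33 = 16^1 × 16^32 ≡ 64 (mod 98)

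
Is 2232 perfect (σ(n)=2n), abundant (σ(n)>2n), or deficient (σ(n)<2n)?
abundant

Proper divisors of 2232: sum = 1 + 2 + 3 + 4 + 6 + 8 + 9 + 12 + ... + 372 + 558 + 744 + 1116 (23 divisors) = 4008
Since 4008 > 2232, 2232 is abundant.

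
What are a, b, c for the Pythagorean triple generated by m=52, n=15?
(2479, 1560, 2929)

Euclid's formula: a = m² - n², b = 2mn, c = m² + n²
m = 52, n = 15
a = 52² - 15² = 2704 - 225 = 2479
b = 2 × 52 × 15 = 1560
c = 52² + 15² = 2704 + 225 = 2929
Verification: 2479² + 1560² = 6145441 + 2433600 = 8579041 = 2929² ✓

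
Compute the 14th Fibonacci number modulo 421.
377

Matrix identity: Q^n = [[F_(n+1), F_n], [F_n, F_(n-1)]] with Q = [[1,1],[1,0]].
n = 14 = 1110₂. Square-and-multiply, entries mod 421:
Q^1 = [[1,1],[1,0]]
Q^3 = (Q^1)²·Q = [[3,2],[2,1]]
Q^7 = (Q^3)²·Q = [[21,13],[13,8]]
Q^14 = (Q^7)² = [[189,377],[377,233]]
F_14 mod 421 = Q^14[0][1] = 377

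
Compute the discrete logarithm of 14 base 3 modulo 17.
9

Baby-step giant-step with step n = ⌈√17⌉ = 5.
Baby steps 3^j mod 17 (j:value) for j=0..4: 0:1, 1:3, 2:9, 3:10, 4:13.
Giant-step multiplier: 3^(-5) ≡ 3^(16-5) = 3^11 ≡ 7 (mod 17).
Giant steps γ_i = 14·7^i mod 17: γ_0=14, γ_1=13 (in table at j=4).
x = i·n + j = 1·5 + 4 = 9.
Check: 3^9 ≡ 14 (mod 17).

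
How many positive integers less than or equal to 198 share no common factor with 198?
60

198 = 2 × 3^2 × 11
φ(n) = n × ∏(1 - 1/p) for each prime p dividing n
φ(198) = 198 × (1 - 1/2) × (1 - 1/3) × (1 - 1/11) = 60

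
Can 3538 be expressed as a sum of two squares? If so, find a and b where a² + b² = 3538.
17² + 57² (a=17, b=57)

Factorization: 3538 = 2 × 29 × 61
By Fermat: n is sum of two squares iff every prime p ≡ 3 (mod 4) appears to even power.
All primes ≡ 3 (mod 4) appear to even power.
Search a = 0, 1, 2, … for 3538 - a² a perfect square: first hit at a = 17: 3538 - 289 = 3249 = 57².
3538 = 17² + 57² = 289 + 3249 ✓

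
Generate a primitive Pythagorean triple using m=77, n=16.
(5673, 2464, 6185)

Euclid's formula: a = m² - n², b = 2mn, c = m² + n²
m = 77, n = 16
a = 77² - 16² = 5929 - 256 = 5673
b = 2 × 77 × 16 = 2464
c = 77² + 16² = 5929 + 256 = 6185
Verification: 5673² + 2464² = 32182929 + 6071296 = 38254225 = 6185² ✓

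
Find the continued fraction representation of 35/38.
[0; 1, 11, 1, 2]

Euclidean algorithm steps:
35 = 0 × 38 + 35
38 = 1 × 35 + 3
35 = 11 × 3 + 2
3 = 1 × 2 + 1
2 = 2 × 1 + 0
Continued fraction: [0; 1, 11, 1, 2]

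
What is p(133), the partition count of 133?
7346629512

p(n) counts ways to write n as a sum of positive integers (order ignored).
Euler's pentagonal recurrence: p(k) = p(k-1) + p(k-2) - p(k-5) - p(k-7) + p(k-12) + p(k-15) - ... (offsets j(3j∓1)/2, signs ++--, p(0)=1, p(<0)=0).
DP table for k = 0..132: p(0)=1, p(1)=1, p(2)=2, p(3)=3, p(4)=5, p(5)=7, p(6)=11, p(7)=15, p(8)=22, p(9)=30, p(10)=42, p(11)=56, p(12)=77, p(13)=101, p(14)=135, p(15)=176, p(16)=231, p(17)=297, p(18)=385, p(19)=490, p(20)=627, p(21)=792, p(22)=1002, p(23)=1255, p(24)=1575, p(25)=1958, p(26)=2436, p(27)=3010, p(28)=3718, p(29)=4565, p(30)=5604, p(31)=6842, p(32)=8349, p(33)=10143, p(34)=12310, p(35)=14883, p(36)=17977, p(37)=21637, p(38)=26015, p(39)=31185, p(40)=37338, p(41)=44583, p(42)=53174, p(43)=63261, p(44)=75175, p(45)=89134, p(46)=105558, p(47)=124754, p(48)=147273, p(49)=173525, p(50)=204226, p(51)=239943, p(52)=281589, p(53)=329931, p(54)=386155, p(55)=451276, p(56)=526823, p(57)=614154, p(58)=715220, p(59)=831820, p(60)=966467, p(61)=1121505, p(62)=1300156, p(63)=1505499, p(64)=1741630, p(65)=2012558, p(66)=2323520, p(67)=2679689, p(68)=3087735, p(69)=3554345, p(70)=4087968, p(71)=4697205, p(72)=5392783, p(73)=6185689, p(74)=7089500, p(75)=8118264, p(76)=9289091, p(77)=10619863, p(78)=12132164, p(79)=13848650, p(80)=15796476, p(81)=18004327, p(82)=20506255, p(83)=23338469, p(84)=26543660, p(85)=30167357, p(86)=34262962, p(87)=38887673, p(88)=44108109, p(89)=49995925, p(90)=56634173, p(91)=64112359, p(92)=72533807, p(93)=82010177, p(94)=92669720, p(95)=104651419, p(96)=118114304, p(97)=133230930, p(98)=150198136, p(99)=169229875, p(100)=190569292, p(101)=214481126, p(102)=241265379, p(103)=271248950, p(104)=304801365, p(105)=342325709, p(106)=384276336, p(107)=431149389, p(108)=483502844, p(109)=541946240, p(110)=607163746, p(111)=679903203, p(112)=761002156, p(113)=851376628, p(114)=952050665, p(115)=1064144451, p(116)=1188908248, p(117)=1327710076, p(118)=1482074143, p(119)=1653668665, p(120)=1844349560, p(121)=2056148051, p(122)=2291320912, p(123)=2552338241, p(124)=2841940500, p(125)=3163127352, p(126)=3519222692, p(127)=3913864295, p(128)=4351078600, p(129)=4835271870, p(130)=5371315400, p(131)=5964539504, p(132)=6620830889.
Final step: p(133) = p(132) + p(131) - p(128) - p(126) + p(121) + p(118) - p(111) - p(107) + p(98) + p(93) - p(82) - p(76) + p(63) + p(56) - p(41) - p(33) + p(16) + p(7)
= 6620830889 + 5964539504 - 4351078600 - 3519222692 + 2056148051 + 1482074143 - 679903203 - 431149389 + 150198136 + 82010177 - 20506255 - 9289091 + 1505499 + 526823 - 44583 - 10143 + 231 + 15
= 7346629512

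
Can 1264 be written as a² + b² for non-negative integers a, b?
Not possible

Factorization: 1264 = 2^4 × 79
By Fermat: n is sum of two squares iff every prime p ≡ 3 (mod 4) appears to even power.
Prime(s) ≡ 3 (mod 4) with odd exponent: [(79, 1)]
Therefore 1264 cannot be expressed as a² + b².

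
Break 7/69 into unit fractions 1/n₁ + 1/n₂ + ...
1/10 + 1/690

Greedy algorithm:
7/69: ceiling(69/7) = 10, use 1/10
1/690: ceiling(690/1) = 690, use 1/690
Result: 7/69 = 1/10 + 1/690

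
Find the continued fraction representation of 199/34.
[5; 1, 5, 1, 4]

Euclidean algorithm steps:
199 = 5 × 34 + 29
34 = 1 × 29 + 5
29 = 5 × 5 + 4
5 = 1 × 4 + 1
4 = 4 × 1 + 0
Continued fraction: [5; 1, 5, 1, 4]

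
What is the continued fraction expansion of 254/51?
[4; 1, 50]

Euclidean algorithm steps:
254 = 4 × 51 + 50
51 = 1 × 50 + 1
50 = 50 × 1 + 0
Continued fraction: [4; 1, 50]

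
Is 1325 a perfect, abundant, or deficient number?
deficient

Proper divisors of 1325: sum = 1 + 5 + 25 + 53 + 265 = 349
Since 349 < 1325, 1325 is deficient.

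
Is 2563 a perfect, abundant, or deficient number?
deficient

Proper divisors of 2563: sum = 1 + 11 + 233 = 245
Since 245 < 2563, 2563 is deficient.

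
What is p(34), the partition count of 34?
12310

p(n) counts ways to write n as a sum of positive integers (order ignored).
Euler's pentagonal recurrence: p(k) = p(k-1) + p(k-2) - p(k-5) - p(k-7) + p(k-12) + p(k-15) - ... (offsets j(3j∓1)/2, signs ++--, p(0)=1, p(<0)=0).
DP table for k = 0..33: p(0)=1, p(1)=1, p(2)=2, p(3)=3, p(4)=5, p(5)=7, p(6)=11, p(7)=15, p(8)=22, p(9)=30, p(10)=42, p(11)=56, p(12)=77, p(13)=101, p(14)=135, p(15)=176, p(16)=231, p(17)=297, p(18)=385, p(19)=490, p(20)=627, p(21)=792, p(22)=1002, p(23)=1255, p(24)=1575, p(25)=1958, p(26)=2436, p(27)=3010, p(28)=3718, p(29)=4565, p(30)=5604, p(31)=6842, p(32)=8349, p(33)=10143.
Final step: p(34) = p(33) + p(32) - p(29) - p(27) + p(22) + p(19) - p(12) - p(8)
= 10143 + 8349 - 4565 - 3010 + 1002 + 490 - 77 - 22
= 12310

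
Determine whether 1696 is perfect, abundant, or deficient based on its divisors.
abundant

Proper divisors of 1696: sum = 1 + 2 + 4 + 8 + 16 + 32 + 53 + 106 + 212 + 424 + 848 = 1706
Since 1706 > 1696, 1696 is abundant.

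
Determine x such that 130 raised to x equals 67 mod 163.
85

Baby-step giant-step with step n = ⌈√163⌉ = 13.
Baby steps 130^j mod 163 (j:value) for j=0..12: 0:1, 1:130, 2:111, 3:86, 4:96, 5:92, 6:61, 7:106, 8:88, 9:30, 10:151, 11:70, 12:135.
Giant-step multiplier: 130^(-13) ≡ 130^(162-13) = 130^149 ≡ 3 (mod 163).
Giant steps γ_i = 67·3^i mod 163: γ_0=67, γ_1=38, γ_2=114, γ_3=16, γ_4=48, γ_5=144, γ_6=106 (in table at j=7).
x = i·n + j = 6·13 + 7 = 85.
Check: 130^85 ≡ 67 (mod 163).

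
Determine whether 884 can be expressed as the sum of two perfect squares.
10² + 28² (a=10, b=28)

Factorization: 884 = 2^2 × 13 × 17
By Fermat: n is sum of two squares iff every prime p ≡ 3 (mod 4) appears to even power.
All primes ≡ 3 (mod 4) appear to even power.
Search a = 0, 1, 2, … for 884 - a² a perfect square: first hit at a = 10: 884 - 100 = 784 = 28².
884 = 10² + 28² = 100 + 784 ✓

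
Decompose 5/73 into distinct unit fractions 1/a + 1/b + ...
1/15 + 1/548 + 1/600060

Greedy algorithm:
5/73: ceiling(73/5) = 15, use 1/15
2/1095: ceiling(1095/2) = 548, use 1/548
1/600060: ceiling(600060/1) = 600060, use 1/600060
Result: 5/73 = 1/15 + 1/548 + 1/600060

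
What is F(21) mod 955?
441

Matrix identity: Q^n = [[F_(n+1), F_n], [F_n, F_(n-1)]] with Q = [[1,1],[1,0]].
n = 21 = 10101₂. Square-and-multiply, entries mod 955:
Q^1 = [[1,1],[1,0]]
Q^2 = (Q^1)² = [[2,1],[1,1]]
Q^5 = (Q^2)²·Q = [[8,5],[5,3]]
Q^10 = (Q^5)² = [[89,55],[55,34]]
Q^21 = (Q^10)²·Q = [[521,441],[441,80]]
F_21 mod 955 = Q^21[0][1] = 441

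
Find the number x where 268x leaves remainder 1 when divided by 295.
142

gcd(268, 295) = 1, so the inverse exists.
Extended Euclidean algorithm on (295, 268):
295 = 1 × 268 + 27  ⟹  27 = (1)·295 + (-1)·268
268 = 9 × 27 + 25  ⟹  25 = (-9)·295 + (10)·268
27 = 1 × 25 + 2  ⟹  2 = (10)·295 + (-11)·268
25 = 12 × 2 + 1  ⟹  1 = (-129)·295 + (142)·268
So (142)·268 ≡ 1 (mod 295), i.e. 268^(-1) ≡ 142 (mod 295).
Check: 268 × 142 = 38056 ≡ 1 (mod 295)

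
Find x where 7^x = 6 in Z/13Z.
7

Baby-step giant-step with step n = ⌈√13⌉ = 4.
Baby steps 7^j mod 13 (j:value) for j=0..3: 0:1, 1:7, 2:10, 3:5.
Giant-step multiplier: 7^(-4) ≡ 7^(12-4) = 7^8 ≡ 3 (mod 13).
Giant steps γ_i = 6·3^i mod 13: γ_0=6, γ_1=5 (in table at j=3).
x = i·n + j = 1·4 + 3 = 7.
Check: 7^7 ≡ 6 (mod 13).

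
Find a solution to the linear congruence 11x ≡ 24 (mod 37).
x ≡ 19 (mod 37)

gcd(11, 37) = 1, which divides 24, so solutions exist.
Find 11^(-1) mod 37 by the extended Euclidean algorithm:
37 = 3 × 11 + 4  ⟹  4 = (1)·37 + (-3)·11
11 = 2 × 4 + 3  ⟹  3 = (-2)·37 + (7)·11
4 = 1 × 3 + 1  ⟹  1 = (3)·37 + (-10)·11
So (-10)·11 ≡ 1 (mod 37), i.e. 11^(-1) ≡ -10 ≡ 27 (mod 37).
x ≡ 27 × 24 = 648 ≡ 19 (mod 37).
Check: 11 × 19 = 209 ≡ 24 (mod 37).
Unique solution: x ≡ 19 (mod 37)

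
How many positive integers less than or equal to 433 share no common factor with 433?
432

433 = 433
φ(n) = n × ∏(1 - 1/p) for each prime p dividing n
φ(433) = 433 × (1 - 1/433) = 432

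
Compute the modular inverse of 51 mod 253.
129

gcd(51, 253) = 1, so the inverse exists.
Extended Euclidean algorithm on (253, 51):
253 = 4 × 51 + 49  ⟹  49 = (1)·253 + (-4)·51
51 = 1 × 49 + 2  ⟹  2 = (-1)·253 + (5)·51
49 = 24 × 2 + 1  ⟹  1 = (25)·253 + (-124)·51
So (-124)·51 ≡ 1 (mod 253), i.e. 51^(-1) ≡ -124 ≡ 129 (mod 253).
Check: 51 × 129 = 6579 ≡ 1 (mod 253)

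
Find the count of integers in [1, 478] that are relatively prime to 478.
238

478 = 2 × 239
φ(n) = n × ∏(1 - 1/p) for each prime p dividing n
φ(478) = 478 × (1 - 1/2) × (1 - 1/239) = 238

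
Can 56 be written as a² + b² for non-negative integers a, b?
Not possible

Factorization: 56 = 2^3 × 7
By Fermat: n is sum of two squares iff every prime p ≡ 3 (mod 4) appears to even power.
Prime(s) ≡ 3 (mod 4) with odd exponent: [(7, 1)]
Therefore 56 cannot be expressed as a² + b².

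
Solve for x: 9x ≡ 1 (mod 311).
242

gcd(9, 311) = 1, so the inverse exists.
Extended Euclidean algorithm on (311, 9):
311 = 34 × 9 + 5  ⟹  5 = (1)·311 + (-34)·9
9 = 1 × 5 + 4  ⟹  4 = (-1)·311 + (35)·9
5 = 1 × 4 + 1  ⟹  1 = (2)·311 + (-69)·9
So (-69)·9 ≡ 1 (mod 311), i.e. 9^(-1) ≡ -69 ≡ 242 (mod 311).
Check: 9 × 242 = 2178 ≡ 1 (mod 311)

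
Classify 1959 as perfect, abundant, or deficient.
deficient

Proper divisors of 1959: sum = 1 + 3 + 653 = 657
Since 657 < 1959, 1959 is deficient.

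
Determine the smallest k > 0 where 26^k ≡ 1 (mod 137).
136

137 is prime, so ord(26) divides φ(137) = 136.
Divisors of 136: 1, 2, 4, 8, 17, 34, 68, 136.
Repeated squaring: 26^1 ≡ 26, 26^2 ≡ 128, 26^4 ≡ 81, 26^8 ≡ 122, 26^16 ≡ 88, 26^32 ≡ 72, 26^64 ≡ 115, 26^128 ≡ 73 (mod 137).
Test 26^d mod 137 for each divisor d in increasing order:
26^1 ≡ 26
26^2 ≡ 128
26^4 ≡ 81
26^8 ≡ 122
26^17 = 26^16·26^1 ≡ 96
26^34 = 26^32·26^2 ≡ 37
26^68 = 26^64·26^4 ≡ 136
26^136 = 26^128·26^8 ≡ 1  ← first divisor giving 1
The order is 136.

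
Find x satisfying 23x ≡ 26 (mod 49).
x ≡ 48 (mod 49)

gcd(23, 49) = 1, which divides 26, so solutions exist.
Find 23^(-1) mod 49 by the extended Euclidean algorithm:
49 = 2 × 23 + 3  ⟹  3 = (1)·49 + (-2)·23
23 = 7 × 3 + 2  ⟹  2 = (-7)·49 + (15)·23
3 = 1 × 2 + 1  ⟹  1 = (8)·49 + (-17)·23
So (-17)·23 ≡ 1 (mod 49), i.e. 23^(-1) ≡ -17 ≡ 32 (mod 49).
x ≡ 32 × 26 = 832 ≡ 48 (mod 49).
Check: 23 × 48 = 1104 ≡ 26 (mod 49).
Unique solution: x ≡ 48 (mod 49)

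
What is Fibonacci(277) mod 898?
103

Matrix identity: Q^n = [[F_(n+1), F_n], [F_n, F_(n-1)]] with Q = [[1,1],[1,0]].
n = 277 = 100010101₂. Square-and-multiply, entries mod 898:
Q^1 = [[1,1],[1,0]]
Q^2 = (Q^1)² = [[2,1],[1,1]]
Q^4 = (Q^2)² = [[5,3],[3,2]]
Q^8 = (Q^4)² = [[34,21],[21,13]]
Q^17 = (Q^8)²·Q = [[788,699],[699,89]]
Q^34 = (Q^17)² = [[515,587],[587,826]]
Q^69 = (Q^34)²·Q = [[571,52],[52,519]]
Q^138 = (Q^69)² = [[77,106],[106,869]]
Q^277 = (Q^138)²·Q = [[701,103],[103,598]]
F_277 mod 898 = Q^277[0][1] = 103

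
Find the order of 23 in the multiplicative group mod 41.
10

41 is prime, so ord(23) divides φ(41) = 40.
Divisors of 40: 1, 2, 4, 5, 8, 10, 20, 40.
Repeated squaring: 23^1 ≡ 23, 23^2 ≡ 37, 23^4 ≡ 16, 23^8 ≡ 10, 23^16 ≡ 18, 23^32 ≡ 37 (mod 41).
Test 23^d mod 41 for each divisor d in increasing order:
23^1 ≡ 23
23^2 ≡ 37
23^4 ≡ 16
23^5 = 23^4·23^1 ≡ 40
23^8 ≡ 10
23^10 = 23^8·23^2 ≡ 1  ← first divisor giving 1
The order is 10.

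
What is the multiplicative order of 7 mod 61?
60

61 is prime, so ord(7) divides φ(61) = 60.
Divisors of 60: 1, 2, 3, 4, 5, 6, 10, 12, 15, 20, 30, 60.
Repeated squaring: 7^1 ≡ 7, 7^2 ≡ 49, 7^4 ≡ 22, 7^8 ≡ 57, 7^16 ≡ 16, 7^32 ≡ 12 (mod 61).
Test 7^d mod 61 for each divisor d in increasing order:
7^1 ≡ 7
7^2 ≡ 49
7^3 = 7^2·7^1 ≡ 38
7^4 ≡ 22
7^5 = 7^4·7^1 ≡ 32
7^6 = 7^4·7^2 ≡ 41
7^10 = 7^8·7^2 ≡ 48
7^12 = 7^8·7^4 ≡ 34
7^15 = 7^8·7^4·7^2·7^1 ≡ 11
7^20 = 7^16·7^4 ≡ 47
7^30 = 7^16·7^8·7^4·7^2 ≡ 60
7^60 = 7^32·7^16·7^8·7^4 ≡ 1  ← first divisor giving 1
The order is 60.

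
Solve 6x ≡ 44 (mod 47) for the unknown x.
x ≡ 23 (mod 47)

gcd(6, 47) = 1, which divides 44, so solutions exist.
Find 6^(-1) mod 47 by the extended Euclidean algorithm:
47 = 7 × 6 + 5  ⟹  5 = (1)·47 + (-7)·6
6 = 1 × 5 + 1  ⟹  1 = (-1)·47 + (8)·6
So (8)·6 ≡ 1 (mod 47), i.e. 6^(-1) ≡ 8 (mod 47).
x ≡ 8 × 44 = 352 ≡ 23 (mod 47).
Check: 6 × 23 = 138 ≡ 44 (mod 47).
Unique solution: x ≡ 23 (mod 47)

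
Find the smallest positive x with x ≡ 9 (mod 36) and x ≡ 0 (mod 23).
621

Using Chinese Remainder Theorem:
M = 36 × 23 = 828
M1 = 23, M2 = 36
y1 = 23^(-1) mod 36 = 11
y2 = 36^(-1) mod 23 = 16
x = (9×23×11 + 0×36×16) mod 828 = 621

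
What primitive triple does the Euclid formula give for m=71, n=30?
(4141, 4260, 5941)

Euclid's formula: a = m² - n², b = 2mn, c = m² + n²
m = 71, n = 30
a = 71² - 30² = 5041 - 900 = 4141
b = 2 × 71 × 30 = 4260
c = 71² + 30² = 5041 + 900 = 5941
Verification: 4141² + 4260² = 17147881 + 18147600 = 35295481 = 5941² ✓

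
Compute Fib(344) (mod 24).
21

Matrix identity: Q^n = [[F_(n+1), F_n], [F_n, F_(n-1)]] with Q = [[1,1],[1,0]].
n = 344 = 101011000₂. Square-and-multiply, entries mod 24:
Q^1 = [[1,1],[1,0]]
Q^2 = (Q^1)² = [[2,1],[1,1]]
Q^5 = (Q^2)²·Q = [[8,5],[5,3]]
Q^10 = (Q^5)² = [[17,7],[7,10]]
Q^21 = (Q^10)²·Q = [[23,2],[2,21]]
Q^43 = (Q^21)²·Q = [[21,5],[5,16]]
Q^86 = (Q^43)² = [[10,17],[17,17]]
Q^172 = (Q^86)² = [[5,3],[3,2]]
Q^344 = (Q^172)² = [[10,21],[21,13]]
F_344 mod 24 = Q^344[0][1] = 21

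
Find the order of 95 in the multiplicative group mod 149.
37

149 is prime, so ord(95) divides φ(149) = 148.
Divisors of 148: 1, 2, 4, 37, 74, 148.
Repeated squaring: 95^1 ≡ 95, 95^2 ≡ 85, 95^4 ≡ 73, 95^8 ≡ 114, 95^16 ≡ 33, 95^32 ≡ 46, 95^64 ≡ 30, 95^128 ≡ 6 (mod 149).
Test 95^d mod 149 for each divisor d in increasing order:
95^1 ≡ 95
95^2 ≡ 85
95^4 ≡ 73
95^37 = 95^32·95^4·95^1 ≡ 1  ← first divisor giving 1
The order is 37.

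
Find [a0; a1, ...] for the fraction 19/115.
[0; 6, 19]

Euclidean algorithm steps:
19 = 0 × 115 + 19
115 = 6 × 19 + 1
19 = 19 × 1 + 0
Continued fraction: [0; 6, 19]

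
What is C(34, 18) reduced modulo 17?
0

Using Lucas' theorem:
Write n=34 and k=18 in base 17:
n in base 17: [2, 0]
k in base 17: [1, 1]
C(34,18) mod 17 = ∏ C(n_i, k_i) mod 17
Digit binomials (mod 17): C(2,1) = 2; C(0,1) = 0 (k_i > n_i)
Product: 2 × 0 = 0 ≡ 0 (mod 17)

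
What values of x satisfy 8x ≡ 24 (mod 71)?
x ≡ 3 (mod 71)

gcd(8, 71) = 1, which divides 24, so solutions exist.
Find 8^(-1) mod 71 by the extended Euclidean algorithm:
71 = 8 × 8 + 7  ⟹  7 = (1)·71 + (-8)·8
8 = 1 × 7 + 1  ⟹  1 = (-1)·71 + (9)·8
So (9)·8 ≡ 1 (mod 71), i.e. 8^(-1) ≡ 9 (mod 71).
x ≡ 9 × 24 = 216 ≡ 3 (mod 71).
Check: 8 × 3 = 24 ≡ 24 (mod 71).
Unique solution: x ≡ 3 (mod 71)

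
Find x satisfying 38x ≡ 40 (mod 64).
x ≡ 28 (mod 32)

gcd(38, 64) = 2, which divides 40, so solutions exist.
Divide through by 2: 19x ≡ 20 (mod 32).
Find 19^(-1) mod 32 by the extended Euclidean algorithm:
32 = 1 × 19 + 13  ⟹  13 = (1)·32 + (-1)·19
19 = 1 × 13 + 6  ⟹  6 = (-1)·32 + (2)·19
13 = 2 × 6 + 1  ⟹  1 = (3)·32 + (-5)·19
So (-5)·19 ≡ 1 (mod 32), i.e. 19^(-1) ≡ -5 ≡ 27 (mod 32).
x ≡ 27 × 20 = 540 ≡ 28 (mod 32).
Check: 38 × 28 = 1064 ≡ 40 (mod 64).
x ≡ 28 (mod 32), giving 2 solutions mod 64.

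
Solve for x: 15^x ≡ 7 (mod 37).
8

Baby-step giant-step with step n = ⌈√37⌉ = 7.
Baby steps 15^j mod 37 (j:value) for j=0..6: 0:1, 1:15, 2:3, 3:8, 4:9, 5:24, 6:27.
Giant-step multiplier: 15^(-7) ≡ 15^(36-7) = 15^29 ≡ 18 (mod 37).
Giant steps γ_i = 7·18^i mod 37: γ_0=7, γ_1=15 (in table at j=1).
x = i·n + j = 1·7 + 1 = 8.
Check: 15^8 ≡ 7 (mod 37).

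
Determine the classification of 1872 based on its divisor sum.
abundant

Proper divisors of 1872: sum = 1 + 2 + 3 + 4 + 6 + 8 + 9 + 12 + ... + 312 + 468 + 624 + 936 (29 divisors) = 3770
Since 3770 > 1872, 1872 is abundant.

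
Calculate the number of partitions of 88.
44108109

p(n) counts ways to write n as a sum of positive integers (order ignored).
Euler's pentagonal recurrence: p(k) = p(k-1) + p(k-2) - p(k-5) - p(k-7) + p(k-12) + p(k-15) - ... (offsets j(3j∓1)/2, signs ++--, p(0)=1, p(<0)=0).
DP table for k = 0..87: p(0)=1, p(1)=1, p(2)=2, p(3)=3, p(4)=5, p(5)=7, p(6)=11, p(7)=15, p(8)=22, p(9)=30, p(10)=42, p(11)=56, p(12)=77, p(13)=101, p(14)=135, p(15)=176, p(16)=231, p(17)=297, p(18)=385, p(19)=490, p(20)=627, p(21)=792, p(22)=1002, p(23)=1255, p(24)=1575, p(25)=1958, p(26)=2436, p(27)=3010, p(28)=3718, p(29)=4565, p(30)=5604, p(31)=6842, p(32)=8349, p(33)=10143, p(34)=12310, p(35)=14883, p(36)=17977, p(37)=21637, p(38)=26015, p(39)=31185, p(40)=37338, p(41)=44583, p(42)=53174, p(43)=63261, p(44)=75175, p(45)=89134, p(46)=105558, p(47)=124754, p(48)=147273, p(49)=173525, p(50)=204226, p(51)=239943, p(52)=281589, p(53)=329931, p(54)=386155, p(55)=451276, p(56)=526823, p(57)=614154, p(58)=715220, p(59)=831820, p(60)=966467, p(61)=1121505, p(62)=1300156, p(63)=1505499, p(64)=1741630, p(65)=2012558, p(66)=2323520, p(67)=2679689, p(68)=3087735, p(69)=3554345, p(70)=4087968, p(71)=4697205, p(72)=5392783, p(73)=6185689, p(74)=7089500, p(75)=8118264, p(76)=9289091, p(77)=10619863, p(78)=12132164, p(79)=13848650, p(80)=15796476, p(81)=18004327, p(82)=20506255, p(83)=23338469, p(84)=26543660, p(85)=30167357, p(86)=34262962, p(87)=38887673.
Final step: p(88) = p(87) + p(86) - p(83) - p(81) + p(76) + p(73) - p(66) - p(62) + p(53) + p(48) - p(37) - p(31) + p(18) + p(11)
= 38887673 + 34262962 - 23338469 - 18004327 + 9289091 + 6185689 - 2323520 - 1300156 + 329931 + 147273 - 21637 - 6842 + 385 + 56
= 44108109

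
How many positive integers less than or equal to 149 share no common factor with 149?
148

149 = 149
φ(n) = n × ∏(1 - 1/p) for each prime p dividing n
φ(149) = 149 × (1 - 1/149) = 148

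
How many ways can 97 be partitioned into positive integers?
133230930

p(n) counts ways to write n as a sum of positive integers (order ignored).
Euler's pentagonal recurrence: p(k) = p(k-1) + p(k-2) - p(k-5) - p(k-7) + p(k-12) + p(k-15) - ... (offsets j(3j∓1)/2, signs ++--, p(0)=1, p(<0)=0).
DP table for k = 0..96: p(0)=1, p(1)=1, p(2)=2, p(3)=3, p(4)=5, p(5)=7, p(6)=11, p(7)=15, p(8)=22, p(9)=30, p(10)=42, p(11)=56, p(12)=77, p(13)=101, p(14)=135, p(15)=176, p(16)=231, p(17)=297, p(18)=385, p(19)=490, p(20)=627, p(21)=792, p(22)=1002, p(23)=1255, p(24)=1575, p(25)=1958, p(26)=2436, p(27)=3010, p(28)=3718, p(29)=4565, p(30)=5604, p(31)=6842, p(32)=8349, p(33)=10143, p(34)=12310, p(35)=14883, p(36)=17977, p(37)=21637, p(38)=26015, p(39)=31185, p(40)=37338, p(41)=44583, p(42)=53174, p(43)=63261, p(44)=75175, p(45)=89134, p(46)=105558, p(47)=124754, p(48)=147273, p(49)=173525, p(50)=204226, p(51)=239943, p(52)=281589, p(53)=329931, p(54)=386155, p(55)=451276, p(56)=526823, p(57)=614154, p(58)=715220, p(59)=831820, p(60)=966467, p(61)=1121505, p(62)=1300156, p(63)=1505499, p(64)=1741630, p(65)=2012558, p(66)=2323520, p(67)=2679689, p(68)=3087735, p(69)=3554345, p(70)=4087968, p(71)=4697205, p(72)=5392783, p(73)=6185689, p(74)=7089500, p(75)=8118264, p(76)=9289091, p(77)=10619863, p(78)=12132164, p(79)=13848650, p(80)=15796476, p(81)=18004327, p(82)=20506255, p(83)=23338469, p(84)=26543660, p(85)=30167357, p(86)=34262962, p(87)=38887673, p(88)=44108109, p(89)=49995925, p(90)=56634173, p(91)=64112359, p(92)=72533807, p(93)=82010177, p(94)=92669720, p(95)=104651419, p(96)=118114304.
Final step: p(97) = p(96) + p(95) - p(92) - p(90) + p(85) + p(82) - p(75) - p(71) + p(62) + p(57) - p(46) - p(40) + p(27) + p(20) - p(5)
= 118114304 + 104651419 - 72533807 - 56634173 + 30167357 + 20506255 - 8118264 - 4697205 + 1300156 + 614154 - 105558 - 37338 + 3010 + 627 - 7
= 133230930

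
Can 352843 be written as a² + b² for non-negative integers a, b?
Not possible

Factorization: 352843 = 23^3 × 29
By Fermat: n is sum of two squares iff every prime p ≡ 3 (mod 4) appears to even power.
Prime(s) ≡ 3 (mod 4) with odd exponent: [(23, 3)]
Therefore 352843 cannot be expressed as a² + b².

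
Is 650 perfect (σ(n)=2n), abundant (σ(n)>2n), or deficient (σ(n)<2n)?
abundant

Proper divisors of 650: sum = 1 + 2 + 5 + 10 + 13 + 25 + 26 + 50 + 65 + 130 + 325 = 652
Since 652 > 650, 650 is abundant.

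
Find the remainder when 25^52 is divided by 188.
65

Repeated squaring. Binary of 52 = 110100.
25^1 ≡ 25 (mod 188); 25^2 ≡ 61 (mod 188); 25^4 ≡ 149 (mod 188); 25^8 ≡ 17 (mod 188); 25^16 ≡ 101 (mod 188); 25^32 ≡ 49 (mod 188)
25^52 = 25^4 × 25^16 × 25^32 ≡ 65 (mod 188)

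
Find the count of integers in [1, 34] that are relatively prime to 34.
16

34 = 2 × 17
φ(n) = n × ∏(1 - 1/p) for each prime p dividing n
φ(34) = 34 × (1 - 1/2) × (1 - 1/17) = 16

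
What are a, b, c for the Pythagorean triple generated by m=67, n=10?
(4389, 1340, 4589)

Euclid's formula: a = m² - n², b = 2mn, c = m² + n²
m = 67, n = 10
a = 67² - 10² = 4489 - 100 = 4389
b = 2 × 67 × 10 = 1340
c = 67² + 10² = 4489 + 100 = 4589
Verification: 4389² + 1340² = 19263321 + 1795600 = 21058921 = 4589² ✓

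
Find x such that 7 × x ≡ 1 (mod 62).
9

gcd(7, 62) = 1, so the inverse exists.
Extended Euclidean algorithm on (62, 7):
62 = 8 × 7 + 6  ⟹  6 = (1)·62 + (-8)·7
7 = 1 × 6 + 1  ⟹  1 = (-1)·62 + (9)·7
So (9)·7 ≡ 1 (mod 62), i.e. 7^(-1) ≡ 9 (mod 62).
Check: 7 × 9 = 63 ≡ 1 (mod 62)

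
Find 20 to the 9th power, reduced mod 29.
23

Repeated squaring. Binary of 9 = 1001.
20^1 ≡ 20 (mod 29); 20^2 ≡ 23 (mod 29); 20^4 ≡ 7 (mod 29); 20^8 ≡ 20 (mod 29)
20^9 = 20^1 × 20^8 ≡ 23 (mod 29)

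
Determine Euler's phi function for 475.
360

475 = 5^2 × 19
φ(n) = n × ∏(1 - 1/p) for each prime p dividing n
φ(475) = 475 × (1 - 1/5) × (1 - 1/19) = 360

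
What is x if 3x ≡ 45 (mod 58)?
x ≡ 15 (mod 58)

gcd(3, 58) = 1, which divides 45, so solutions exist.
Find 3^(-1) mod 58 by the extended Euclidean algorithm:
58 = 19 × 3 + 1  ⟹  1 = (1)·58 + (-19)·3
So (-19)·3 ≡ 1 (mod 58), i.e. 3^(-1) ≡ -19 ≡ 39 (mod 58).
x ≡ 39 × 45 = 1755 ≡ 15 (mod 58).
Check: 3 × 15 = 45 ≡ 45 (mod 58).
Unique solution: x ≡ 15 (mod 58)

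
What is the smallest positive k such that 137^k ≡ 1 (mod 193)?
96

193 is prime, so ord(137) divides φ(193) = 192.
Divisors of 192: 1, 2, 3, 4, 6, 8, 12, 16, 24, 32, 48, 64, 96, 192.
Repeated squaring: 137^1 ≡ 137, 137^2 ≡ 48, 137^4 ≡ 181, 137^8 ≡ 144, 137^16 ≡ 85, 137^32 ≡ 84, 137^64 ≡ 108, 137^128 ≡ 84 (mod 193).
Test 137^d mod 193 for each divisor d in increasing order:
137^1 ≡ 137
137^2 ≡ 48
137^3 = 137^2·137^1 ≡ 14
137^4 ≡ 181
137^6 = 137^4·137^2 ≡ 3
137^8 ≡ 144
137^12 = 137^8·137^4 ≡ 9
137^16 ≡ 85
137^24 = 137^16·137^8 ≡ 81
137^32 ≡ 84
137^48 = 137^32·137^16 ≡ 192
137^64 ≡ 108
137^96 = 137^64·137^32 ≡ 1  ← first divisor giving 1
The order is 96.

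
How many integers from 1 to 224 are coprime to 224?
96

224 = 2^5 × 7
φ(n) = n × ∏(1 - 1/p) for each prime p dividing n
φ(224) = 224 × (1 - 1/2) × (1 - 1/7) = 96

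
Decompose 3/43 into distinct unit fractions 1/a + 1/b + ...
1/15 + 1/323 + 1/208335

Greedy algorithm:
3/43: ceiling(43/3) = 15, use 1/15
2/645: ceiling(645/2) = 323, use 1/323
1/208335: ceiling(208335/1) = 208335, use 1/208335
Result: 3/43 = 1/15 + 1/323 + 1/208335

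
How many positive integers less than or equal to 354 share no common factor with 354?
116

354 = 2 × 3 × 59
φ(n) = n × ∏(1 - 1/p) for each prime p dividing n
φ(354) = 354 × (1 - 1/2) × (1 - 1/3) × (1 - 1/59) = 116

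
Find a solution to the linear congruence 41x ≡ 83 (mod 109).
x ≡ 10 (mod 109)

gcd(41, 109) = 1, which divides 83, so solutions exist.
Find 41^(-1) mod 109 by the extended Euclidean algorithm:
109 = 2 × 41 + 27  ⟹  27 = (1)·109 + (-2)·41
41 = 1 × 27 + 14  ⟹  14 = (-1)·109 + (3)·41
27 = 1 × 14 + 13  ⟹  13 = (2)·109 + (-5)·41
14 = 1 × 13 + 1  ⟹  1 = (-3)·109 + (8)·41
So (8)·41 ≡ 1 (mod 109), i.e. 41^(-1) ≡ 8 (mod 109).
x ≡ 8 × 83 = 664 ≡ 10 (mod 109).
Check: 41 × 10 = 410 ≡ 83 (mod 109).
Unique solution: x ≡ 10 (mod 109)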